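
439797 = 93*4729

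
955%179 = 60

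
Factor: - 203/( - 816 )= 2^( - 4 )*3^( - 1)*7^1*17^(  -  1)* 29^1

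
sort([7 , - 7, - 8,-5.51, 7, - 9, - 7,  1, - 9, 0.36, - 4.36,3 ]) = [ - 9, - 9, - 8 , -7 , - 7, - 5.51,-4.36,0.36,1 , 3, 7, 7]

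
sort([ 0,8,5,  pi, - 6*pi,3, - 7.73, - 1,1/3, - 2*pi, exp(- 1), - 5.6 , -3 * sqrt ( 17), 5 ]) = [  -  6 * pi,  -  3*sqrt( 17),-7.73, - 2*pi, - 5.6,  -  1, 0, 1/3, exp(-1) , 3,pi, 5, 5, 8 ] 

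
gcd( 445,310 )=5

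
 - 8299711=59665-8359376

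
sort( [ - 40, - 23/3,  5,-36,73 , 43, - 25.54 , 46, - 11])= [ - 40, - 36,- 25.54,  -  11, - 23/3 , 5, 43, 46,73]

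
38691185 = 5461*7085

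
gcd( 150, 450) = 150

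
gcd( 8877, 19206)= 33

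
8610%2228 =1926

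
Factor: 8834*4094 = 36166396 = 2^2*7^1*23^1 * 89^1*631^1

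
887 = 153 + 734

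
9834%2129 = 1318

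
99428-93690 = 5738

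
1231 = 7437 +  - 6206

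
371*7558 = 2804018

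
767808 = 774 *992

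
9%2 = 1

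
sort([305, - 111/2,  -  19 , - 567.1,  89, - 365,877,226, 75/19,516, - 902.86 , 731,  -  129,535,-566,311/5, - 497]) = [- 902.86, -567.1, - 566, - 497, - 365  , - 129, - 111/2, - 19, 75/19,311/5,89,226,305,  516 , 535, 731, 877 ] 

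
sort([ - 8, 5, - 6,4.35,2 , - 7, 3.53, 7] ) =[-8, - 7,-6, 2,3.53, 4.35, 5, 7 ] 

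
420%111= 87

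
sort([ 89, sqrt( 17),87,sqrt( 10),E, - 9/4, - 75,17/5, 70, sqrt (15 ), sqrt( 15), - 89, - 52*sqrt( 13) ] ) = [-52*sqrt ( 13),-89, - 75, - 9/4,E,sqrt( 10 ),17/5, sqrt( 15 ),sqrt(15 ), sqrt(17 ),70, 87, 89]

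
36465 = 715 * 51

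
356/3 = 118 + 2/3 = 118.67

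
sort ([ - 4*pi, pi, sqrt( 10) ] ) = [ - 4* pi, pi, sqrt( 10)]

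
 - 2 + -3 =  - 5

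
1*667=667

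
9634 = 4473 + 5161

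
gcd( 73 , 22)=1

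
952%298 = 58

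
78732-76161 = 2571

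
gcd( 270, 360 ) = 90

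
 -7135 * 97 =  - 692095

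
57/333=19/111= 0.17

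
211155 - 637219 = - 426064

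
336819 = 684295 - 347476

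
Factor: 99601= 103^1*967^1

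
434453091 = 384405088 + 50048003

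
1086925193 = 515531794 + 571393399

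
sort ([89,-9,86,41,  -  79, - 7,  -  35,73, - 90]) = [ - 90, - 79, - 35, - 9,-7, 41,  73,86,89]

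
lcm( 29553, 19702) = 59106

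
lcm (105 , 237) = 8295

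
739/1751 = 739/1751 = 0.42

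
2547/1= 2547 = 2547.00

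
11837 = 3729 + 8108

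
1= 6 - 5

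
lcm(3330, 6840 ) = 253080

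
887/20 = 44 + 7/20 = 44.35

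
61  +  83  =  144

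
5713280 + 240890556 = 246603836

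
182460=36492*5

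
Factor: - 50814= - 2^1*3^3*941^1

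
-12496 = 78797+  - 91293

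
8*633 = 5064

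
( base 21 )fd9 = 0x1af1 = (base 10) 6897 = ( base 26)A57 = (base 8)15361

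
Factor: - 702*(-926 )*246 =159912792 = 2^3*3^4*13^1 * 41^1*463^1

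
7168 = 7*1024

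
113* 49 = 5537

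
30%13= 4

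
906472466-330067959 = 576404507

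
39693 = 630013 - 590320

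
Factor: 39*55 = 2145= 3^1*5^1*11^1*13^1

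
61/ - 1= - 61/1 = - 61.00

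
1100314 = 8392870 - 7292556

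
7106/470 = 3553/235  =  15.12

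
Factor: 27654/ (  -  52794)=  - 11/21  =  - 3^( - 1)*7^(  -  1 )*11^1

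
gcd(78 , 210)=6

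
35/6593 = 35/6593  =  0.01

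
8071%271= 212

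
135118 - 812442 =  - 677324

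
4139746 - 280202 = 3859544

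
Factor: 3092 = 2^2  *773^1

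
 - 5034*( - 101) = 508434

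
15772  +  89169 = 104941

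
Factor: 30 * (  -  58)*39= - 67860 = - 2^2*3^2* 5^1*13^1*29^1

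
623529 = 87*7167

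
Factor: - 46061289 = -3^2*229^1*22349^1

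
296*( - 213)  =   - 63048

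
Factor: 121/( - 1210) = -2^(-1)*5^( - 1) = - 1/10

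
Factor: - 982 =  - 2^1* 491^1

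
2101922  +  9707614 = 11809536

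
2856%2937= 2856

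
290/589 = 290/589 =0.49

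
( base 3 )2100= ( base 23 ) 2h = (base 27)29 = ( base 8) 77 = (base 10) 63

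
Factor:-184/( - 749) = 2^3*7^( - 1)*23^1*107^( - 1) 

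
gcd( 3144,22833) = 3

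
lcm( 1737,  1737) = 1737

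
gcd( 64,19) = 1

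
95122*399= 37953678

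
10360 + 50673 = 61033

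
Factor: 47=47^1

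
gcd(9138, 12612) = 6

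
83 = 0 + 83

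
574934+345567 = 920501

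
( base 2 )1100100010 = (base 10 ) 802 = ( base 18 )28a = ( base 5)11202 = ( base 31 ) PR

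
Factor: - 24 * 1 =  - 2^3*3^1 = - 24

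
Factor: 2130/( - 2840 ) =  - 2^( - 2 ) * 3^1 = - 3/4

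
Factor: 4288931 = 641^1* 6691^1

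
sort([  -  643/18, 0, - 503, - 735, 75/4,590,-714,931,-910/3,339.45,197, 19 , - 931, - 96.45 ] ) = [ - 931, - 735, - 714,-503, - 910/3,  -  96.45,  -  643/18 , 0, 75/4, 19, 197, 339.45, 590, 931 ] 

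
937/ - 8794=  - 937/8794 = -0.11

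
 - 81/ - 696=27/232=0.12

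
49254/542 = 24627/271= 90.87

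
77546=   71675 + 5871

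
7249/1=7249  =  7249.00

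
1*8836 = 8836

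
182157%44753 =3145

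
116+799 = 915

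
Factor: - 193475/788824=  - 2^(-3 )*5^2*71^1*109^1*151^( - 1)*653^ ( - 1)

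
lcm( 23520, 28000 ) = 588000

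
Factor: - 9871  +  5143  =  - 4728 = - 2^3*3^1 * 197^1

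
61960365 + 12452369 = 74412734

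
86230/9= 9581 + 1/9 =9581.11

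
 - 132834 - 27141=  - 159975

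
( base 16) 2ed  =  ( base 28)QL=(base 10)749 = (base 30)ot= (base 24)175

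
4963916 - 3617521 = 1346395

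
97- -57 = 154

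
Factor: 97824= 2^5*3^1*1019^1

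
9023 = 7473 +1550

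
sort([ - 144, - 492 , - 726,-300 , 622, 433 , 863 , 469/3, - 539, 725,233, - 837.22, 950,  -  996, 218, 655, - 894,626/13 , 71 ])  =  [ - 996, - 894, - 837.22, - 726, - 539, - 492, - 300, - 144, 626/13, 71, 469/3,218,233, 433 , 622,655, 725, 863, 950] 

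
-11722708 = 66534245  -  78256953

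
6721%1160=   921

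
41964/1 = 41964 = 41964.00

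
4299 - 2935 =1364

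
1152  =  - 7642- -8794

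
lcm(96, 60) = 480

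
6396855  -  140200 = 6256655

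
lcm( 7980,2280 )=15960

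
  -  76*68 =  - 5168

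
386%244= 142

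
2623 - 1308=1315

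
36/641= 36/641 = 0.06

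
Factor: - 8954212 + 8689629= - 11^1*67^1* 359^1 =- 264583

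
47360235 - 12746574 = 34613661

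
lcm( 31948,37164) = 1821036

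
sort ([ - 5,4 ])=[  -  5, 4]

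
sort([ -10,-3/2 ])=[ - 10, - 3/2 ] 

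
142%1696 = 142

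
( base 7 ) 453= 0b11101010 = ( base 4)3222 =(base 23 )a4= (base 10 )234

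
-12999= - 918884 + 905885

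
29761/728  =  40 + 641/728 = 40.88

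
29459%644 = 479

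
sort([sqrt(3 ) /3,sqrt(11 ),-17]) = [ - 17, sqrt( 3 )/3,sqrt ( 11 )]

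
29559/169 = 29559/169 = 174.91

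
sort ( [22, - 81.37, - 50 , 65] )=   [ - 81.37 , - 50,22,65]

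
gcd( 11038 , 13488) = 2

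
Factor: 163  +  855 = 2^1*509^1 = 1018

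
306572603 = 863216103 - 556643500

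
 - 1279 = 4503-5782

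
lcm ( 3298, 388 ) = 6596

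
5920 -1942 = 3978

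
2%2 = 0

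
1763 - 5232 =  - 3469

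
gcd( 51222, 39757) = 1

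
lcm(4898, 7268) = 225308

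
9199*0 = 0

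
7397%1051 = 40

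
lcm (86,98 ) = 4214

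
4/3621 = 4/3621 =0.00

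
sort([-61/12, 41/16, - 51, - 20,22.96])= [ - 51,-20,  -  61/12, 41/16,22.96]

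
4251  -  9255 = -5004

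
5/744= 5/744 = 0.01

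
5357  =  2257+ 3100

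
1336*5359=7159624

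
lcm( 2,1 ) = 2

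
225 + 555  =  780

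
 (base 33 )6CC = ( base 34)606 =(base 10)6942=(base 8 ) 15436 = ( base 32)6OU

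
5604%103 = 42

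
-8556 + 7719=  - 837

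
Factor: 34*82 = 2788 = 2^2*17^1*41^1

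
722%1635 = 722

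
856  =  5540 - 4684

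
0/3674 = 0 =0.00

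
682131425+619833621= 1301965046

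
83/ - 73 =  - 83/73  =  -1.14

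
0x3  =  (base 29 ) 3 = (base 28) 3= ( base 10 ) 3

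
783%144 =63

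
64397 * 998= 64268206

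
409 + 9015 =9424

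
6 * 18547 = 111282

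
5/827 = 5/827=0.01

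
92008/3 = 92008/3 = 30669.33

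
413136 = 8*51642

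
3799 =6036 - 2237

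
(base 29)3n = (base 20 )5A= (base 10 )110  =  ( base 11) A0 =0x6E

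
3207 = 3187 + 20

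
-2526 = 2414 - 4940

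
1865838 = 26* 71763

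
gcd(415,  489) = 1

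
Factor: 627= 3^1*11^1 * 19^1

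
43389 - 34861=8528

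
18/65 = 18/65= 0.28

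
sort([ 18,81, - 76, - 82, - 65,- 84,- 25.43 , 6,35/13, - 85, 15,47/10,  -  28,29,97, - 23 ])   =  [ -85, - 84, - 82, - 76, - 65,-28, - 25.43, - 23,35/13,47/10, 6 , 15,18, 29,81,97]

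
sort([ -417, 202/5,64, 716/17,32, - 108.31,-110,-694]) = [ - 694, - 417, - 110, - 108.31, 32, 202/5, 716/17,64 ]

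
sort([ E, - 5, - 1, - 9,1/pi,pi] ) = [  -  9, -5, - 1,1/pi,E,pi]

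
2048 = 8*256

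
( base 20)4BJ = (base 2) 11100101111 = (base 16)72F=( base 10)1839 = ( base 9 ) 2463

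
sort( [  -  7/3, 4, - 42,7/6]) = [ - 42, - 7/3,7/6,4]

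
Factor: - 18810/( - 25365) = 66/89 =2^1*3^1*11^1*89^( - 1) 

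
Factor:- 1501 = -19^1*79^1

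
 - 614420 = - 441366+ - 173054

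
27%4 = 3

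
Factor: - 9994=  - 2^1*19^1* 263^1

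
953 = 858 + 95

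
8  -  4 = 4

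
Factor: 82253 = 83^1*991^1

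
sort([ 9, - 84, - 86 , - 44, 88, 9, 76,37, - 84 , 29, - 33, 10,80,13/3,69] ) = [ - 86,-84, - 84, -44, - 33,13/3, 9,9, 10, 29, 37,69,  76  ,  80,88 ]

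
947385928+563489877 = 1510875805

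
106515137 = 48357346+58157791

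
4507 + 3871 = 8378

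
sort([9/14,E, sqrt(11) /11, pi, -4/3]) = [ - 4/3,sqrt(11)/11, 9/14, E,pi]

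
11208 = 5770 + 5438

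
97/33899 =97/33899 = 0.00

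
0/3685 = 0 = 0.00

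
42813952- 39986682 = 2827270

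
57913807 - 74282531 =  - 16368724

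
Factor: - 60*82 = -2^3*3^1 *5^1*41^1 = -4920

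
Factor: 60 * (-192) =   -  2^8*3^2 * 5^1= - 11520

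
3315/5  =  663 = 663.00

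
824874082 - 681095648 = 143778434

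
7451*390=2905890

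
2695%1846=849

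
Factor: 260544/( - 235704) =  - 472/427=- 2^3*7^( - 1)*59^1*61^(-1)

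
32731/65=32731/65 = 503.55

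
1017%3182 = 1017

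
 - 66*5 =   -  330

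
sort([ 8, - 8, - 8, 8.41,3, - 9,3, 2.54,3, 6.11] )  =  [ - 9, - 8, - 8,2.54, 3,3 , 3, 6.11, 8,8.41]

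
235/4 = 235/4 = 58.75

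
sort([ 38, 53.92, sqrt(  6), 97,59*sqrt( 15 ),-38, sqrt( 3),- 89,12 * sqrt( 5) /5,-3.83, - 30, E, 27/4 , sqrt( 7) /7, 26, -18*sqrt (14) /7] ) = [ - 89,- 38,-30,-18 * sqrt( 14)/7, - 3.83, sqrt( 7 ) /7 , sqrt( 3 ), sqrt( 6), E, 12 * sqrt(5)/5,  27/4, 26, 38, 53.92, 97,59 * sqrt( 15) ] 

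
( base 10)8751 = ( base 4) 2020233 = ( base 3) 110000010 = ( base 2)10001000101111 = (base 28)B4F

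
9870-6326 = 3544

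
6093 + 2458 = 8551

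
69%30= 9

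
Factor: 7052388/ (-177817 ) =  - 2^2*3^1* 7^1*41^ ( - 1)*59^1 * 1423^1*4337^( - 1 ) 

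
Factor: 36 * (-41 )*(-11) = 16236 = 2^2 * 3^2* 11^1*41^1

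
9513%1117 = 577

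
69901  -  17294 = 52607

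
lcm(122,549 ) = 1098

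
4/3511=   4/3511   =  0.00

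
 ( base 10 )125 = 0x7D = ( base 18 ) 6h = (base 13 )98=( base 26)4l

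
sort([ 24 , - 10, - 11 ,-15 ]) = [ - 15, - 11,- 10 , 24 ]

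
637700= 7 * 91100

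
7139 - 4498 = 2641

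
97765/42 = 2327 +31/42= 2327.74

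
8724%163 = 85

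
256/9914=128/4957 = 0.03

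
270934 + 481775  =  752709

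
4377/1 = 4377 = 4377.00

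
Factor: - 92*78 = - 7176 = - 2^3 * 3^1*13^1*23^1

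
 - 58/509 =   -  1 + 451/509 = - 0.11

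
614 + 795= 1409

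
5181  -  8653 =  - 3472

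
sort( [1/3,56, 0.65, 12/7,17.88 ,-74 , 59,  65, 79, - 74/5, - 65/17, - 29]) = [ -74, - 29, - 74/5,-65/17,  1/3 , 0.65,  12/7, 17.88,56 , 59, 65, 79]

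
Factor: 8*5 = 40 = 2^3*5^1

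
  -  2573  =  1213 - 3786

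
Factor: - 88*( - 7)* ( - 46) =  - 28336 = - 2^4*7^1*11^1*23^1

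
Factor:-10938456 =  - 2^3*3^3*89^1*569^1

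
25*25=625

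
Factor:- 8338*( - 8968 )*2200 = 2^7 * 5^2*11^2*19^1*59^1*379^1 = 164505404800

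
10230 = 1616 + 8614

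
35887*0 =0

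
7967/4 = 7967/4 = 1991.75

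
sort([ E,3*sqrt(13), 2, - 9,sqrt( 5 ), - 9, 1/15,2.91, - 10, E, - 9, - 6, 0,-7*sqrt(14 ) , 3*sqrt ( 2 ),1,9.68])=[-7*sqrt( 14 ), - 10, - 9, - 9 , - 9, - 6,0,1/15,  1, 2,sqrt (5), E,  E, 2.91,3*sqrt(2 ),9.68 , 3 * sqrt( 13)]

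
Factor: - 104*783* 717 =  - 58386744 = -  2^3*3^4*13^1*29^1 *239^1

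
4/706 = 2/353  =  0.01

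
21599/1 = 21599 = 21599.00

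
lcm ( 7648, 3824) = 7648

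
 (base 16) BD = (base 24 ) 7l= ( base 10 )189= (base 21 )90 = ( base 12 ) 139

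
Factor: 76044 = 2^2*3^1*6337^1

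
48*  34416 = 1651968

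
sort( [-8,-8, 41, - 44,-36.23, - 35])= [ - 44, - 36.23, - 35, - 8 , - 8 , 41]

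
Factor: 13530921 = 3^1*4510307^1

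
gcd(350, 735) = 35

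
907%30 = 7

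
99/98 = 99/98 =1.01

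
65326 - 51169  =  14157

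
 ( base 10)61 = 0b111101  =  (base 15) 41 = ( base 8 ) 75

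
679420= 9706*70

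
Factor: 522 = 2^1*3^2 * 29^1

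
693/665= 1+4/95= 1.04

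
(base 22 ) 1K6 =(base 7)2466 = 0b1110100010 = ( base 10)930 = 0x3A2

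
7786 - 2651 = 5135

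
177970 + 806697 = 984667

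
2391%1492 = 899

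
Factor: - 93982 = -2^1*7^3 * 137^1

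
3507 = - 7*( - 501)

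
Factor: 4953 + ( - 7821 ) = -2868 =- 2^2*3^1*239^1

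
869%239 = 152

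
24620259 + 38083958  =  62704217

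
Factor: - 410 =-2^1*5^1  *41^1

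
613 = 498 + 115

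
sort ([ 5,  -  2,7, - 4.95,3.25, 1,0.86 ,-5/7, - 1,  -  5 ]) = [  -  5,-4.95, - 2, - 1, - 5/7, 0.86, 1 , 3.25,5,7 ]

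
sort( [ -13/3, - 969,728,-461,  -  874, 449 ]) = [ - 969,-874,  -  461, - 13/3,  449,728]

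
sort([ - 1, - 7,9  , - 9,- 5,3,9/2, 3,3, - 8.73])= [ -9, - 8.73, - 7, - 5 ,-1,3 , 3 , 3,9/2, 9]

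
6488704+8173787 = 14662491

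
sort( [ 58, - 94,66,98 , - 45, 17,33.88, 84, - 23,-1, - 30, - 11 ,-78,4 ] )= [-94, - 78,- 45  , - 30,-23 , - 11, - 1 , 4,17, 33.88,58,66, 84,  98]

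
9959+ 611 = 10570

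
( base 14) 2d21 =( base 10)8065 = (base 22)ged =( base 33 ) 7DD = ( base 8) 17601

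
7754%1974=1832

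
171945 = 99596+72349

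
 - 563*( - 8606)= 4845178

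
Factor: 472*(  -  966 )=  -  2^4 *3^1*7^1*23^1*59^1   =  - 455952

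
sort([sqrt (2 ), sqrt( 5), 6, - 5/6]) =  [ - 5/6, sqrt(2),sqrt(5 ),6]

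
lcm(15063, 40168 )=120504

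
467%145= 32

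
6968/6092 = 1742/1523 =1.14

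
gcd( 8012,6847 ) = 1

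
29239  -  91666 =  - 62427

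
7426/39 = 190+16/39 = 190.41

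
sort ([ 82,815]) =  [ 82,815 ] 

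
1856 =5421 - 3565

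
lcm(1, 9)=9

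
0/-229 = 0/1=-0.00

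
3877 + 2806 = 6683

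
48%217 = 48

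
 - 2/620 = - 1/310 = - 0.00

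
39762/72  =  2209/4= 552.25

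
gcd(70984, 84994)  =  934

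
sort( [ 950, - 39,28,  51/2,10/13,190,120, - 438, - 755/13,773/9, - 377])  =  [ - 438,-377, - 755/13, - 39,10/13,51/2,28, 773/9,120,190,950]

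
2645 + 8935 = 11580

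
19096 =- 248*( - 77)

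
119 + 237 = 356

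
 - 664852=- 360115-304737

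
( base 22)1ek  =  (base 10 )812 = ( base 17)2dd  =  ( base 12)578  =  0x32c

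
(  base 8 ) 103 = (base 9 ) 74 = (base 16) 43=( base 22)31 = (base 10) 67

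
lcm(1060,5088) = 25440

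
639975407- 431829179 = 208146228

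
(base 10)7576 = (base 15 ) 23A1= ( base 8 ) 16630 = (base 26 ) b5a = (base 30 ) 8CG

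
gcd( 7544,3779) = 1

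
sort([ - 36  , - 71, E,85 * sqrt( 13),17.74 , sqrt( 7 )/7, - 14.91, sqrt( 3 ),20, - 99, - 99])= [ - 99,-99 ,-71, - 36, - 14.91, sqrt( 7 ) /7, sqrt( 3 ), E , 17.74, 20,85 * sqrt(13 ) ] 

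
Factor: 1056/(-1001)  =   -96/91 = - 2^5*3^1*7^( - 1)*13^ ( - 1 ) 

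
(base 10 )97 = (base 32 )31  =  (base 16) 61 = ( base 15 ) 67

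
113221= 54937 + 58284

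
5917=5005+912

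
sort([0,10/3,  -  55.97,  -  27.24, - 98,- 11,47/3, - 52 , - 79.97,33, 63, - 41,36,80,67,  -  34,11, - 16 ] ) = [ - 98, - 79.97,-55.97, - 52, - 41,-34, - 27.24,-16, - 11,  0,10/3,  11,47/3,33,36,63,67,80 ] 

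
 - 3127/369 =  - 3127/369=- 8.47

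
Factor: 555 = 3^1*5^1*37^1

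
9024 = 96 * 94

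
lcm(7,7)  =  7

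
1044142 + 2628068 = 3672210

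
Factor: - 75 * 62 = -4650 = - 2^1 * 3^1*5^2*31^1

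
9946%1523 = 808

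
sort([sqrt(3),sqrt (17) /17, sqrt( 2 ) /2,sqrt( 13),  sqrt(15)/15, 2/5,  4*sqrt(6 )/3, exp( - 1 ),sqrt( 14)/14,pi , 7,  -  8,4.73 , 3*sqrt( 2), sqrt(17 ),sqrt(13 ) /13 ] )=[  -  8,sqrt( 17)/17, sqrt(15)/15,sqrt(14)/14,sqrt( 13) /13,exp ( - 1 ), 2/5 , sqrt(2) /2,sqrt( 3), pi , 4*sqrt(6 ) /3,sqrt( 13),  sqrt(17), 3* sqrt( 2 ) , 4.73,7 ] 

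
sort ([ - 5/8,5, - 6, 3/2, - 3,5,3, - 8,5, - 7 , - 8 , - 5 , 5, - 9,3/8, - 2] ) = [ - 9, - 8, - 8, - 7, - 6, - 5, - 3,-2, - 5/8, 3/8,3/2 , 3 , 5 , 5, 5 , 5]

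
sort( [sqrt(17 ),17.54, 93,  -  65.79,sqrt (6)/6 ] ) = [  -  65.79, sqrt ( 6 )/6,sqrt( 17),17.54,93]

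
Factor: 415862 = 2^1 * 207931^1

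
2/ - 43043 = -2/43043 =- 0.00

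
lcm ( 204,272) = 816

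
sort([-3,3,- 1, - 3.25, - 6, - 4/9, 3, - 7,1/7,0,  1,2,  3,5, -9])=[ - 9, - 7, - 6, - 3.25, - 3, - 1,-4/9 , 0, 1/7 , 1, 2,3,3,3,5] 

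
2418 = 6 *403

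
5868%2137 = 1594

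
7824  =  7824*1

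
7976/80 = 99 + 7/10 = 99.70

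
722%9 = 2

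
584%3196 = 584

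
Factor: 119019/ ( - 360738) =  - 97/294 = - 2^( - 1 )*3^( - 1 )* 7^( - 2)*97^1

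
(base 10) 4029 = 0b111110111101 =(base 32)3TT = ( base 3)12112020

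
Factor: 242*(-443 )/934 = -11^2*443^1*467^(-1 ) = - 53603/467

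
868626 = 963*902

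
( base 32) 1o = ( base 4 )320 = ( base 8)70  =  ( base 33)1n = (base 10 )56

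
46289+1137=47426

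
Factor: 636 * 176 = 2^6*3^1*11^1*53^1=111936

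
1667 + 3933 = 5600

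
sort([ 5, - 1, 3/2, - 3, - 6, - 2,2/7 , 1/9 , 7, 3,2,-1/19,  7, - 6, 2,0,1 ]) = [ - 6, - 6,-3, - 2,-1,-1/19, 0,  1/9,  2/7,1,3/2, 2,2,3 , 5, 7,7 ] 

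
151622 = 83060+68562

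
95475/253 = 95475/253 = 377.37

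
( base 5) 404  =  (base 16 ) 68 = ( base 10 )104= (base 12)88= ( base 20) 54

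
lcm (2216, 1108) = 2216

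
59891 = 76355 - 16464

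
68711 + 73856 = 142567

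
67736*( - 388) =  - 26281568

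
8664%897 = 591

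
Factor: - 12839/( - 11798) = 37/34  =  2^( - 1)*17^( - 1 )*37^1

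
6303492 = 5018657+1284835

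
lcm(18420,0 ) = 0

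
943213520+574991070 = 1518204590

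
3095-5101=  - 2006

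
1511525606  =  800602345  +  710923261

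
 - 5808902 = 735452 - 6544354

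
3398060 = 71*47860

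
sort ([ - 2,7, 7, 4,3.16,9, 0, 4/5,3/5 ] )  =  [ - 2, 0, 3/5,4/5,3.16,4,  7,7,9]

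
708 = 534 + 174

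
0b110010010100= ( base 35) 2m0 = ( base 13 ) 1609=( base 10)3220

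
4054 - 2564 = 1490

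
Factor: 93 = 3^1 * 31^1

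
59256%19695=171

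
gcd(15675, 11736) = 3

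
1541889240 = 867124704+674764536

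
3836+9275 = 13111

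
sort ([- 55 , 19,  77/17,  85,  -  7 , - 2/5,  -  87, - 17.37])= [-87, - 55, - 17.37, - 7,-2/5 , 77/17,19,85 ] 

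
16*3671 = 58736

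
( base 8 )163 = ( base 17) 6d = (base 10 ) 115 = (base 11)A5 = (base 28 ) 43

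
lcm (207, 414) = 414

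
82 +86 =168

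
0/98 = 0 = 0.00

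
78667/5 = 15733 + 2/5 = 15733.40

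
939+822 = 1761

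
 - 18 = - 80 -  - 62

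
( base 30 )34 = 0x5E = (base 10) 94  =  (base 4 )1132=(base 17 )59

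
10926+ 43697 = 54623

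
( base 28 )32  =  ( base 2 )1010110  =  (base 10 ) 86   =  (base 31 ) 2o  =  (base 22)3k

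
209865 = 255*823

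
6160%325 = 310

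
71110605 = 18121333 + 52989272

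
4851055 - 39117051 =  - 34265996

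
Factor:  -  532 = - 2^2*7^1*19^1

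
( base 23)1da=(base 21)1IJ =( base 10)838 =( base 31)r1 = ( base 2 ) 1101000110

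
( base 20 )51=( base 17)5g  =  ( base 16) 65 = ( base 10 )101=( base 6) 245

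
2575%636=31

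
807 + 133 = 940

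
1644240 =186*8840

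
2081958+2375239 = 4457197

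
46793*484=22647812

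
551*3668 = 2021068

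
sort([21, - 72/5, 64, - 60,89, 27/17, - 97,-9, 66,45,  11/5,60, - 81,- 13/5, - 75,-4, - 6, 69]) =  [ - 97, - 81, - 75, - 60, - 72/5, - 9, - 6, - 4,-13/5, 27/17, 11/5,21, 45, 60,64,66 , 69, 89]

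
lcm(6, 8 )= 24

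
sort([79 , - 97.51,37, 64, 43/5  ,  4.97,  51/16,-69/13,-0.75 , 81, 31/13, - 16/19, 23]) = [-97.51,-69/13, - 16/19,-0.75, 31/13, 51/16, 4.97 , 43/5, 23,37, 64, 79, 81 ]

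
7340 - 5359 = 1981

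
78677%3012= 365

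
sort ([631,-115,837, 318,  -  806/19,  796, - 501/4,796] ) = [ -501/4, - 115,  -  806/19,318,631,796, 796,837]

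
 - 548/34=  - 274/17 = - 16.12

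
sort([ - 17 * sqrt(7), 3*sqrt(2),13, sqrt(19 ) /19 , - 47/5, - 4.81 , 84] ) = [ - 17*sqrt( 7), - 47/5, - 4.81, sqrt(19)/19,3*sqrt(2),  13,84 ] 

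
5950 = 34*175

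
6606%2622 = 1362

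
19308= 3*6436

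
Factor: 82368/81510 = 96/95 = 2^5*3^1*5^( - 1 )*19^ (-1 )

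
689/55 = 689/55  =  12.53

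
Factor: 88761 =3^1*29587^1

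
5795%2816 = 163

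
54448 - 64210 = - 9762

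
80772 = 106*762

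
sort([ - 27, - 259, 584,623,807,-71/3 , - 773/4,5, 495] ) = [ - 259, - 773/4, - 27,  -  71/3,5 , 495, 584,623, 807 ] 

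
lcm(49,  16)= 784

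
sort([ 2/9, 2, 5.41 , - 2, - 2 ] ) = [ - 2, - 2,2/9, 2, 5.41]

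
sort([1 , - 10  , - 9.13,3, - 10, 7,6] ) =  [ -10, - 10, -9.13,1, 3,6,7 ] 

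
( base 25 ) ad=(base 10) 263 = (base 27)9k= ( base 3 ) 100202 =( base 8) 407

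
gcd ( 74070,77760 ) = 90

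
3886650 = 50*77733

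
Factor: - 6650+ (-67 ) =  - 3^1*2239^1 = - 6717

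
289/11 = 26 + 3/11 = 26.27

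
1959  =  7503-5544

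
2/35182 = 1/17591 = 0.00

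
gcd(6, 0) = 6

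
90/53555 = 18/10711 =0.00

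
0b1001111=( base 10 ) 79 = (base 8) 117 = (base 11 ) 72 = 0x4F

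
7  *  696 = 4872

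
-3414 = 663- 4077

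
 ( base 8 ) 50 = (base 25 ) 1F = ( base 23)1H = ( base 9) 44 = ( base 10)40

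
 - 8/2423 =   -  8/2423 = -  0.00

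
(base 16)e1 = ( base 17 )d4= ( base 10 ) 225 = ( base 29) 7m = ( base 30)7f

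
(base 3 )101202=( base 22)D4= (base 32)92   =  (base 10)290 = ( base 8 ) 442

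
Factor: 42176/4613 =64/7 = 2^6*7^( - 1) 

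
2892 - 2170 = 722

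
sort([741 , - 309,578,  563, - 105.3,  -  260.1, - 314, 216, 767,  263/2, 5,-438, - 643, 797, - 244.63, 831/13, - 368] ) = [ - 643, - 438, - 368, - 314, - 309, - 260.1, - 244.63, - 105.3,5,831/13,263/2, 216, 563, 578, 741,767,797 ]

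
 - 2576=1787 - 4363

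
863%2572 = 863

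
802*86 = 68972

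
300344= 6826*44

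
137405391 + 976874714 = 1114280105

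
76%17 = 8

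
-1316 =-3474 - -2158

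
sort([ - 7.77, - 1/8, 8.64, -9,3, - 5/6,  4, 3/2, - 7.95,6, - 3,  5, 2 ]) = [ - 9,-7.95 , - 7.77 , - 3,-5/6,  -  1/8,3/2,2,3,4, 5, 6, 8.64 ]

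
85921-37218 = 48703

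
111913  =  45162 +66751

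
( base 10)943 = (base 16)3AF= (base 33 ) sj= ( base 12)667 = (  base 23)1i0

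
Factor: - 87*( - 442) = 38454 = 2^1* 3^1*13^1*17^1*29^1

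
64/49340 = 16/12335 = 0.00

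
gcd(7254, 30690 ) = 558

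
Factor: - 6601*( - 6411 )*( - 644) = -2^2  *3^1*7^2* 23^2*41^1 *2137^1  =  - 27253443084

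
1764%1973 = 1764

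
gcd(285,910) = 5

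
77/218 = 77/218 = 0.35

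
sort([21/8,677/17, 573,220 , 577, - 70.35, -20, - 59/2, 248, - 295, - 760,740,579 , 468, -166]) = [ - 760, - 295, - 166, - 70.35, - 59/2, - 20,  21/8,677/17,220, 248,  468,  573,577, 579,740 ]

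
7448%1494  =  1472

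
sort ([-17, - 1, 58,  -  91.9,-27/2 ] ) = [-91.9,-17, - 27/2,-1,58 ]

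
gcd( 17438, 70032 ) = 2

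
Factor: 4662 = 2^1*3^2 * 7^1*37^1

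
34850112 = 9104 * 3828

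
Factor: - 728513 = - 101^1*7213^1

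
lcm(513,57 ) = 513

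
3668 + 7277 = 10945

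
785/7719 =785/7719 = 0.10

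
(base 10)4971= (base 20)c8b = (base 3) 20211010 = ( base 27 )6M3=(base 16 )136B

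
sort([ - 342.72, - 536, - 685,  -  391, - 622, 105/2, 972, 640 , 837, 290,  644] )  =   [- 685,-622, - 536 , - 391, - 342.72, 105/2 , 290, 640, 644,837, 972 ] 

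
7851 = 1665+6186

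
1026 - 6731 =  - 5705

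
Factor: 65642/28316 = 32821/14158 = 2^( - 1)*23^1*1427^1*7079^( - 1) 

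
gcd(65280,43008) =768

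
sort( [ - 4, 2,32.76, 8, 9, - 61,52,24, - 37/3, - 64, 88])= [ - 64 , -61, - 37/3 , - 4,2, 8, 9,24, 32.76,52, 88] 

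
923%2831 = 923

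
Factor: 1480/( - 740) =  - 2^1 = - 2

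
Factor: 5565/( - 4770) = - 2^( - 1)*3^ (-1)*7^1 =-  7/6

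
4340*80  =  347200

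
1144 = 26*44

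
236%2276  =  236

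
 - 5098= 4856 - 9954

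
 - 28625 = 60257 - 88882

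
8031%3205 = 1621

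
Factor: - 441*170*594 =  - 44532180 = - 2^2  *  3^5*5^1* 7^2 *11^1*17^1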